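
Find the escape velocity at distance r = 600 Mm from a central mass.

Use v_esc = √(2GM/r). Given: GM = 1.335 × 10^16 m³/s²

Convert to SI: r = 600 Mm = 6e+08 m.
Escape velocity comes from setting total energy to zero: ½v² − GM/r = 0 ⇒ v_esc = √(2GM / r).
v_esc = √(2 · 1.335e+16 / 6e+08) m/s ≈ 6671 m/s = 6.671 km/s.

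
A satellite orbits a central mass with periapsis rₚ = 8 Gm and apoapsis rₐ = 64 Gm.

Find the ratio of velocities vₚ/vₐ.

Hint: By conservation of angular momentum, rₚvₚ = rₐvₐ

Convert to SI: rₚ = 8 Gm = 8e+09 m; rₐ = 64 Gm = 6.4e+10 m.
Conservation of angular momentum gives rₚvₚ = rₐvₐ, so vₚ/vₐ = rₐ/rₚ.
vₚ/vₐ = 6.4e+10 / 8e+09 ≈ 8.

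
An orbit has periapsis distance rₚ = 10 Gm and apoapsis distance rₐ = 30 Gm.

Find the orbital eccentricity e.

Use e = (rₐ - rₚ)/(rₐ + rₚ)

Convert to SI: rₚ = 10 Gm = 1e+10 m; rₐ = 30 Gm = 3e+10 m.
e = (rₐ − rₚ) / (rₐ + rₚ).
e = (3e+10 − 1e+10) / (3e+10 + 1e+10) = 2e+10 / 4e+10 ≈ 0.5.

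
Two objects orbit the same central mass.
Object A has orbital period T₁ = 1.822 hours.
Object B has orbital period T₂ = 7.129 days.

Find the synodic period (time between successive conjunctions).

Convert to SI: T₁ = 1.822 hours = 6559.2 s; T₂ = 7.129 days = 615946 s.
T_syn = |T₁ · T₂ / (T₁ − T₂)|.
T_syn = |6559.2 · 615946 / (6559.2 − 615946)| s ≈ 6630 s = 1.842 hours.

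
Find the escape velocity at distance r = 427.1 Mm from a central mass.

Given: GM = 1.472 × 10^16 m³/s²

Convert to SI: r = 427.1 Mm = 4.271e+08 m.
Escape velocity comes from setting total energy to zero: ½v² − GM/r = 0 ⇒ v_esc = √(2GM / r).
v_esc = √(2 · 1.472e+16 / 4.271e+08) m/s ≈ 8302 m/s = 8.302 km/s.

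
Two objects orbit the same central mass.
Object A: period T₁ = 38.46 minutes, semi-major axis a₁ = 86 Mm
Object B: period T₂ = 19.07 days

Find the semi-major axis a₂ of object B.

Convert to SI: T₁ = 38.46 minutes = 2307.6 s; a₁ = 86 Mm = 8.6e+07 m; T₂ = 19.07 days = 1.64765e+06 s.
Kepler's third law: (T₁/T₂)² = (a₁/a₂)³ ⇒ a₂ = a₁ · (T₂/T₁)^(2/3).
T₂/T₁ = 1.64765e+06 / 2307.6 = 714.009.
a₂ = 8.6e+07 · (714.009)^(2/3) m ≈ 6.87e+09 m = 6.87 Gm.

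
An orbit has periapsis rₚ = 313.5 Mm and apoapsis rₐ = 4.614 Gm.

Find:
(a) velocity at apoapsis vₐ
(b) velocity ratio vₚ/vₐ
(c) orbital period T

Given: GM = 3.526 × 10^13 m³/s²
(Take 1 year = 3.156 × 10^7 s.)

Convert to SI: rₚ = 313.5 Mm = 3.135e+08 m; rₐ = 4.614 Gm = 4.614e+09 m.
(a) With a = (rₚ + rₐ)/2 = 2.46375e+09 m, vₐ = √(GM (2/rₐ − 1/a)) = √(3.526e+13 · (2/4.614e+09 − 1/2.46375e+09)) m/s ≈ 31.18 m/s
(b) Conservation of angular momentum (rₚvₚ = rₐvₐ) gives vₚ/vₐ = rₐ/rₚ = 4.614e+09/3.135e+08 ≈ 14.72
(c) With a = (rₚ + rₐ)/2 = 2.46375e+09 m, T = 2π √(a³/GM) = 2π √((2.46375e+09)³/3.526e+13) s ≈ 1.294e+08 s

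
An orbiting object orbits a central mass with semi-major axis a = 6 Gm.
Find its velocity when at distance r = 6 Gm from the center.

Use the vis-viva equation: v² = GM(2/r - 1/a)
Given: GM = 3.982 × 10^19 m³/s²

Convert to SI: a = 6 Gm = 6e+09 m; r = 6 Gm = 6e+09 m.
Vis-viva: v = √(GM · (2/r − 1/a)).
2/r − 1/a = 2/6e+09 − 1/6e+09 = 1.66667e-10 m⁻¹.
v = √(3.982e+19 · 1.66667e-10) m/s ≈ 8.147e+04 m/s = 81.47 km/s.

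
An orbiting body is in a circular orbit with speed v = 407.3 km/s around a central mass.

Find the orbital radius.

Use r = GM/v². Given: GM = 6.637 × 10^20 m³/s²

Convert to SI: v = 407.3 km/s = 407300 m/s.
For a circular orbit, v² = GM / r, so r = GM / v².
r = 6.637e+20 / (407300)² m ≈ 4.001e+09 m = 4.001 Gm.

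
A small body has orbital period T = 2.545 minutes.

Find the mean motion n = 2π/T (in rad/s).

Convert to SI: T = 2.545 minutes = 152.7 s.
n = 2π / T.
n = 2π / 152.7 s ≈ 0.04115 rad/s.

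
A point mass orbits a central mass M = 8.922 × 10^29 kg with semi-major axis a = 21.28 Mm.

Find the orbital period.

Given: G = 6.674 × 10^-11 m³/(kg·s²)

Convert to SI: a = 21.28 Mm = 2.128e+07 m.
GM = G · M = 6.674e-11 · 8.922e+29 = 5.95454e+19 m³/s².
Kepler's third law: T = 2π √(a³ / GM).
Substituting a = 2.128e+07 m and GM = 5.95454e+19 m³/s²:
T = 2π √((2.128e+07)³ / 5.95454e+19) s
T ≈ 79.93 s = 1.332 minutes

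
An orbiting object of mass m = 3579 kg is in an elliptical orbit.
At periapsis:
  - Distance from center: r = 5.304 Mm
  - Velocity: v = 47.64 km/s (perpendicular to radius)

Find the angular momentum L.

Convert to SI: r = 5.304 Mm = 5.304e+06 m; v = 47.64 km/s = 47640 m/s.
Since v is perpendicular to r, L = m · v · r.
L = 3579 · 47640 · 5.304e+06 kg·m²/s ≈ 9.044e+14 kg·m²/s.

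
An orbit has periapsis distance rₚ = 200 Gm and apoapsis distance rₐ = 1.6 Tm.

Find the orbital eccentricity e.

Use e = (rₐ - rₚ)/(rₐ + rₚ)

Convert to SI: rₚ = 200 Gm = 2e+11 m; rₐ = 1.6 Tm = 1.6e+12 m.
e = (rₐ − rₚ) / (rₐ + rₚ).
e = (1.6e+12 − 2e+11) / (1.6e+12 + 2e+11) = 1.4e+12 / 1.8e+12 ≈ 0.7778.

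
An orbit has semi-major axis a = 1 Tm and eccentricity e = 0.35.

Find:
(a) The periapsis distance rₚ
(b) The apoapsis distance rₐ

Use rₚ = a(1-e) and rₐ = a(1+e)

Convert to SI: a = 1 Tm = 1e+12 m.
(a) rₚ = a(1 − e) = 1e+12 · (1 − 0.35) = 1e+12 · 0.65 ≈ 6.5e+11 m = 650 Gm.
(b) rₐ = a(1 + e) = 1e+12 · (1 + 0.35) = 1e+12 · 1.35 ≈ 1.35e+12 m = 1.35 Tm.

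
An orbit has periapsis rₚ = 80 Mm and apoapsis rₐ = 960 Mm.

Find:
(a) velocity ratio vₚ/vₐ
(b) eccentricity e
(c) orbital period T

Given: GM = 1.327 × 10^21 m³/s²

Convert to SI: rₚ = 80 Mm = 8e+07 m; rₐ = 960 Mm = 9.6e+08 m.
(a) Conservation of angular momentum (rₚvₚ = rₐvₐ) gives vₚ/vₐ = rₐ/rₚ = 9.6e+08/8e+07 ≈ 12
(b) e = (rₐ − rₚ)/(rₐ + rₚ) = (9.6e+08 − 8e+07)/(9.6e+08 + 8e+07) ≈ 0.8462
(c) With a = (rₚ + rₐ)/2 = 5.2e+08 m, T = 2π √(a³/GM) = 2π √((5.2e+08)³/1.327e+21) s ≈ 2045 s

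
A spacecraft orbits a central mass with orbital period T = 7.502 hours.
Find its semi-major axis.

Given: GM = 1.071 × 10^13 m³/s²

Convert to SI: T = 7.502 hours = 27007.2 s.
Invert Kepler's third law: a = (GM · T² / (4π²))^(1/3).
Substituting T = 27007.2 s and GM = 1.071e+13 m³/s²:
a = (1.071e+13 · (27007.2)² / (4π²))^(1/3) m
a ≈ 5.827e+06 m = 5.827 Mm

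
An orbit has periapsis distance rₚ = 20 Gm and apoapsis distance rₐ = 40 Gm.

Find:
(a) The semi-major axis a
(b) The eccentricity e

Convert to SI: rₚ = 20 Gm = 2e+10 m; rₐ = 40 Gm = 4e+10 m.
(a) a = (rₚ + rₐ) / 2 = (2e+10 + 4e+10) / 2 ≈ 3e+10 m = 30 Gm.
(b) e = (rₐ − rₚ) / (rₐ + rₚ) = (4e+10 − 2e+10) / (4e+10 + 2e+10) ≈ 0.3333.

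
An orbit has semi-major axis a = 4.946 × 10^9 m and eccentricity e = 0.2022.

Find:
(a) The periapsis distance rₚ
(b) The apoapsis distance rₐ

(a) rₚ = a(1 − e) = 4.946e+09 · (1 − 0.2022) = 4.946e+09 · 0.7978 ≈ 3.946e+09 m = 3.946 × 10^9 m.
(b) rₐ = a(1 + e) = 4.946e+09 · (1 + 0.2022) = 4.946e+09 · 1.2022 ≈ 5.946e+09 m = 5.946 × 10^9 m.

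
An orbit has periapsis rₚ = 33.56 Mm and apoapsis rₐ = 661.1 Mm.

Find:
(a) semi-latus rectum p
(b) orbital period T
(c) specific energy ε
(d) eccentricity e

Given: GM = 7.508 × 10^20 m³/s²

Convert to SI: rₚ = 33.56 Mm = 3.356e+07 m; rₐ = 661.1 Mm = 6.611e+08 m.
(a) From a = (rₚ + rₐ)/2 = 3.4733e+08 m and e = (rₐ − rₚ)/(rₐ + rₚ) = 0.903377, p = a(1 − e²) = 3.4733e+08 · (1 − (0.903377)²) ≈ 6.388e+07 m
(b) With a = (rₚ + rₐ)/2 = 3.4733e+08 m, T = 2π √(a³/GM) = 2π √((3.4733e+08)³/7.508e+20) s ≈ 1484 s
(c) With a = (rₚ + rₐ)/2 = 3.4733e+08 m, ε = −GM/(2a) = −7.508e+20/(2 · 3.4733e+08) J/kg ≈ -1.081e+12 J/kg
(d) e = (rₐ − rₚ)/(rₐ + rₚ) = (6.611e+08 − 3.356e+07)/(6.611e+08 + 3.356e+07) ≈ 0.9034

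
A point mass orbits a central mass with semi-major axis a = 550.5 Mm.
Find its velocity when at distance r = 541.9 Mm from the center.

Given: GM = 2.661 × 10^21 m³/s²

Convert to SI: a = 550.5 Mm = 5.505e+08 m; r = 541.9 Mm = 5.419e+08 m.
Vis-viva: v = √(GM · (2/r − 1/a)).
2/r − 1/a = 2/5.419e+08 − 1/5.505e+08 = 1.87419e-09 m⁻¹.
v = √(2.661e+21 · 1.87419e-09) m/s ≈ 2.233e+06 m/s = 2233 km/s.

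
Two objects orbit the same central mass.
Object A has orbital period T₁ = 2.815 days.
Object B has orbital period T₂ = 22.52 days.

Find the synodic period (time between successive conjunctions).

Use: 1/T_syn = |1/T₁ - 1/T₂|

Convert to SI: T₁ = 2.815 days = 243216 s; T₂ = 22.52 days = 1.94573e+06 s.
T_syn = |T₁ · T₂ / (T₁ − T₂)|.
T_syn = |243216 · 1.94573e+06 / (243216 − 1.94573e+06)| s ≈ 2.78e+05 s = 3.217 days.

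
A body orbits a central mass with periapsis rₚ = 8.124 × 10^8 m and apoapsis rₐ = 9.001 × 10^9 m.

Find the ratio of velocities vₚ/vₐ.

Conservation of angular momentum gives rₚvₚ = rₐvₐ, so vₚ/vₐ = rₐ/rₚ.
vₚ/vₐ = 9.001e+09 / 8.124e+08 ≈ 11.08.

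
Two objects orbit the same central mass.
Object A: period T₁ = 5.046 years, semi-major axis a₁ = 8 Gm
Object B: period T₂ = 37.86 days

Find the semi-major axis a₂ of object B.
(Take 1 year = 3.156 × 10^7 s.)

Convert to SI: T₁ = 5.046 years = 1.59252e+08 s; a₁ = 8 Gm = 8e+09 m; T₂ = 37.86 days = 3.2711e+06 s.
Kepler's third law: (T₁/T₂)² = (a₁/a₂)³ ⇒ a₂ = a₁ · (T₂/T₁)^(2/3).
T₂/T₁ = 3.2711e+06 / 1.59252e+08 = 0.0205405.
a₂ = 8e+09 · (0.0205405)^(2/3) m ≈ 6e+08 m = 600 Mm.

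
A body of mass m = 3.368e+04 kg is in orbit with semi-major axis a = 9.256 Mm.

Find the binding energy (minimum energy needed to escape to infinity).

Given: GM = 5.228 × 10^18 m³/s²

Convert to SI: a = 9.256 Mm = 9.256e+06 m.
Total orbital energy is E = −GMm/(2a); binding energy is E_bind = −E = GMm/(2a).
E_bind = 5.228e+18 · 3.368e+04 / (2 · 9.256e+06) J ≈ 9.512e+15 J = 9.512 PJ.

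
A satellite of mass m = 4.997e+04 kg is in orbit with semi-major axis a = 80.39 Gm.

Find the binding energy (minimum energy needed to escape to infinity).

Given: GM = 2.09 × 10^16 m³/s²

Convert to SI: a = 80.39 Gm = 8.039e+10 m.
Total orbital energy is E = −GMm/(2a); binding energy is E_bind = −E = GMm/(2a).
E_bind = 2.09e+16 · 4.997e+04 / (2 · 8.039e+10) J ≈ 6.496e+09 J = 6.496 GJ.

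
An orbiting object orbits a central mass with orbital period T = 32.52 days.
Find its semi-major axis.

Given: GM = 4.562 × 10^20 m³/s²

Convert to SI: T = 32.52 days = 2.80973e+06 s.
Invert Kepler's third law: a = (GM · T² / (4π²))^(1/3).
Substituting T = 2.80973e+06 s and GM = 4.562e+20 m³/s²:
a = (4.562e+20 · (2.80973e+06)² / (4π²))^(1/3) m
a ≈ 4.502e+10 m = 4.502 × 10^10 m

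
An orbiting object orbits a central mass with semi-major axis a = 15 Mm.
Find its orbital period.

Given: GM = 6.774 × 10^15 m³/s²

Convert to SI: a = 15 Mm = 1.5e+07 m.
Kepler's third law: T = 2π √(a³ / GM).
Substituting a = 1.5e+07 m and GM = 6.774e+15 m³/s²:
T = 2π √((1.5e+07)³ / 6.774e+15) s
T ≈ 4435 s = 1.232 hours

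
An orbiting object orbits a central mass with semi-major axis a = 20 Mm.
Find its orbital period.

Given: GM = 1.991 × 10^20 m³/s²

Convert to SI: a = 20 Mm = 2e+07 m.
Kepler's third law: T = 2π √(a³ / GM).
Substituting a = 2e+07 m and GM = 1.991e+20 m³/s²:
T = 2π √((2e+07)³ / 1.991e+20) s
T ≈ 39.83 s = 39.83 seconds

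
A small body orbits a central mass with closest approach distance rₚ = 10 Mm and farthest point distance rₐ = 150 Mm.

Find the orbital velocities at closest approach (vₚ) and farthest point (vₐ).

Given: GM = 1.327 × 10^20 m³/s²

Convert to SI: rₚ = 10 Mm = 1e+07 m; rₐ = 150 Mm = 1.5e+08 m.
Use the vis-viva equation v² = GM(2/r − 1/a) with a = (rₚ + rₐ)/2 = (1e+07 + 1.5e+08)/2 = 8e+07 m.
vₚ = √(GM · (2/rₚ − 1/a)) = √(1.327e+20 · (2/1e+07 − 1/8e+07)) m/s ≈ 4.988e+06 m/s = 4988 km/s.
vₐ = √(GM · (2/rₐ − 1/a)) = √(1.327e+20 · (2/1.5e+08 − 1/8e+07)) m/s ≈ 3.325e+05 m/s = 332.5 km/s.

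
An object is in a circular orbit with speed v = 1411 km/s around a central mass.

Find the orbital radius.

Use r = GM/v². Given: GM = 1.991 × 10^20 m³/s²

Convert to SI: v = 1411 km/s = 1.411e+06 m/s.
For a circular orbit, v² = GM / r, so r = GM / v².
r = 1.991e+20 / (1.411e+06)² m ≈ 1e+08 m = 100 Mm.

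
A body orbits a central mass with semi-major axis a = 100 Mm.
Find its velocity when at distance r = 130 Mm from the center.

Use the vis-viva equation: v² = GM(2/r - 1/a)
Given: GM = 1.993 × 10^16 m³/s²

Convert to SI: a = 100 Mm = 1e+08 m; r = 130 Mm = 1.3e+08 m.
Vis-viva: v = √(GM · (2/r − 1/a)).
2/r − 1/a = 2/1.3e+08 − 1/1e+08 = 5.38462e-09 m⁻¹.
v = √(1.993e+16 · 5.38462e-09) m/s ≈ 1.036e+04 m/s = 10.36 km/s.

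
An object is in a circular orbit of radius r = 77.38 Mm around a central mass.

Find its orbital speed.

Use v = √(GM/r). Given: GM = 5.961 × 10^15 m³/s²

Convert to SI: r = 77.38 Mm = 7.738e+07 m.
For a circular orbit, gravity supplies the centripetal force, so v = √(GM / r).
v = √(5.961e+15 / 7.738e+07) m/s ≈ 8777 m/s = 8.777 km/s.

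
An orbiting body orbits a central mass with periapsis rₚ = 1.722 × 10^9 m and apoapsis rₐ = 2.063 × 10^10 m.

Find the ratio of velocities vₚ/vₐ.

Conservation of angular momentum gives rₚvₚ = rₐvₐ, so vₚ/vₐ = rₐ/rₚ.
vₚ/vₐ = 2.063e+10 / 1.722e+09 ≈ 11.98.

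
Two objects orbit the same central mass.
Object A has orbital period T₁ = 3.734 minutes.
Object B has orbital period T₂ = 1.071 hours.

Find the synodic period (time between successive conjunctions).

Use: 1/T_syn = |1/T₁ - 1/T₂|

Convert to SI: T₁ = 3.734 minutes = 224.04 s; T₂ = 1.071 hours = 3855.6 s.
T_syn = |T₁ · T₂ / (T₁ − T₂)|.
T_syn = |224.04 · 3855.6 / (224.04 − 3855.6)| s ≈ 237.9 s = 3.964 minutes.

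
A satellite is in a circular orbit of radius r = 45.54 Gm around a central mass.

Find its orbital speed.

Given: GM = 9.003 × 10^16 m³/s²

Convert to SI: r = 45.54 Gm = 4.554e+10 m.
For a circular orbit, gravity supplies the centripetal force, so v = √(GM / r).
v = √(9.003e+16 / 4.554e+10) m/s ≈ 1406 m/s = 1.406 km/s.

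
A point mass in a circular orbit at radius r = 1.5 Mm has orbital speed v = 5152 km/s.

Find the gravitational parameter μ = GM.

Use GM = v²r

Convert to SI: r = 1.5 Mm = 1.5e+06 m; v = 5152 km/s = 5.152e+06 m/s.
For a circular orbit v² = GM/r, so GM = v² · r.
GM = (5.152e+06)² · 1.5e+06 m³/s² ≈ 3.981e+19 m³/s² = 3.981 × 10^19 m³/s².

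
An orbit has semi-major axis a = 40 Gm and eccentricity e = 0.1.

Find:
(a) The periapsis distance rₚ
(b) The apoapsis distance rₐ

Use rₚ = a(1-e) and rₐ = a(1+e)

Convert to SI: a = 40 Gm = 4e+10 m.
(a) rₚ = a(1 − e) = 4e+10 · (1 − 0.1) = 4e+10 · 0.9 ≈ 3.6e+10 m = 36 Gm.
(b) rₐ = a(1 + e) = 4e+10 · (1 + 0.1) = 4e+10 · 1.1 ≈ 4.4e+10 m = 44 Gm.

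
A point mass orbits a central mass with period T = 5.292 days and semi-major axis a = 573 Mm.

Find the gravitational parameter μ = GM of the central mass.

Convert to SI: T = 5.292 days = 457229 s; a = 573 Mm = 5.73e+08 m.
GM = 4π² · a³ / T².
GM = 4π² · (5.73e+08)³ / (457229)² m³/s² ≈ 3.553e+16 m³/s² = 3.553 × 10^16 m³/s².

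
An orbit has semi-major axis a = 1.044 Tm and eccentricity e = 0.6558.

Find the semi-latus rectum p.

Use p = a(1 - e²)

Convert to SI: a = 1.044 Tm = 1.044e+12 m.
p = a (1 − e²).
p = 1.044e+12 · (1 − (0.6558)²) = 1.044e+12 · 0.569926 ≈ 5.95e+11 m = 595 Gm.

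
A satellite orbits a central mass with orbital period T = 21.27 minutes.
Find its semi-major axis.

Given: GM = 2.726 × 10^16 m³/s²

Convert to SI: T = 21.27 minutes = 1276.2 s.
Invert Kepler's third law: a = (GM · T² / (4π²))^(1/3).
Substituting T = 1276.2 s and GM = 2.726e+16 m³/s²:
a = (2.726e+16 · (1276.2)² / (4π²))^(1/3) m
a ≈ 1.04e+07 m = 1.04 × 10^7 m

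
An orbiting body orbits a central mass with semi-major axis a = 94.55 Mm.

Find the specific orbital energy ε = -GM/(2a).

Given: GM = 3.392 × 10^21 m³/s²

Convert to SI: a = 94.55 Mm = 9.455e+07 m.
ε = −GM / (2a).
ε = −3.392e+21 / (2 · 9.455e+07) J/kg ≈ -1.794e+13 J/kg = -1.794e+04 GJ/kg.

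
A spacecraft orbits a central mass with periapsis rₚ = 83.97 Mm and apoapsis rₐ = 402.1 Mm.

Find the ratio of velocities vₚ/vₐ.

Convert to SI: rₚ = 83.97 Mm = 8.397e+07 m; rₐ = 402.1 Mm = 4.021e+08 m.
Conservation of angular momentum gives rₚvₚ = rₐvₐ, so vₚ/vₐ = rₐ/rₚ.
vₚ/vₐ = 4.021e+08 / 8.397e+07 ≈ 4.789.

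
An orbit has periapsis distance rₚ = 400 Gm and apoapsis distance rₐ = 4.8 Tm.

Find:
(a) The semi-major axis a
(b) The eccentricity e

Convert to SI: rₚ = 400 Gm = 4e+11 m; rₐ = 4.8 Tm = 4.8e+12 m.
(a) a = (rₚ + rₐ) / 2 = (4e+11 + 4.8e+12) / 2 ≈ 2.6e+12 m = 2.6 Tm.
(b) e = (rₐ − rₚ) / (rₐ + rₚ) = (4.8e+12 − 4e+11) / (4.8e+12 + 4e+11) ≈ 0.8462.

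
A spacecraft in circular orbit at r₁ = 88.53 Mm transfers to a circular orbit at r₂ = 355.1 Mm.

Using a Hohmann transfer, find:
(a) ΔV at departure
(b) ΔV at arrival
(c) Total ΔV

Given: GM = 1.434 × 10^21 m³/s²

Convert to SI: r₁ = 88.53 Mm = 8.853e+07 m; r₂ = 355.1 Mm = 3.551e+08 m.
Transfer semi-major axis: a_t = (r₁ + r₂)/2 = (8.853e+07 + 3.551e+08)/2 = 2.21815e+08 m.
Circular speeds: v₁ = √(GM/r₁) = 4.02466e+06 m/s, v₂ = √(GM/r₂) = 2.00955e+06 m/s.
Transfer speeds (vis-viva v² = GM(2/r − 1/a_t)): v₁ᵗ = 5.09224e+06 m/s, v₂ᵗ = 1.26955e+06 m/s.
(a) ΔV₁ = |v₁ᵗ − v₁| ≈ 1.068e+06 m/s = 1068 km/s.
(b) ΔV₂ = |v₂ − v₂ᵗ| ≈ 7.4e+05 m/s = 740 km/s.
(c) ΔV_total = ΔV₁ + ΔV₂ ≈ 1.808e+06 m/s = 1808 km/s.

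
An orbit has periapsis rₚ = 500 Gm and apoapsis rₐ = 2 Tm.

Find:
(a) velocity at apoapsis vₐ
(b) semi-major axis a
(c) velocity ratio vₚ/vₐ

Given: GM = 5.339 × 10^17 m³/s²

Convert to SI: rₚ = 500 Gm = 5e+11 m; rₐ = 2 Tm = 2e+12 m.
(a) With a = (rₚ + rₐ)/2 = 1.25e+12 m, vₐ = √(GM (2/rₐ − 1/a)) = √(5.339e+17 · (2/2e+12 − 1/1.25e+12)) m/s ≈ 326.8 m/s
(b) a = (rₚ + rₐ)/2 = (5e+11 + 2e+12)/2 ≈ 1.25e+12 m
(c) Conservation of angular momentum (rₚvₚ = rₐvₐ) gives vₚ/vₐ = rₐ/rₚ = 2e+12/5e+11 ≈ 4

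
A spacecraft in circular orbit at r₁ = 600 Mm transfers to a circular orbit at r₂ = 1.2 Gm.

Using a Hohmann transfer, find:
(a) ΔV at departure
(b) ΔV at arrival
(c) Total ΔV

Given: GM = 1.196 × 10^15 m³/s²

Convert to SI: r₁ = 600 Mm = 6e+08 m; r₂ = 1.2 Gm = 1.2e+09 m.
Transfer semi-major axis: a_t = (r₁ + r₂)/2 = (6e+08 + 1.2e+09)/2 = 9e+08 m.
Circular speeds: v₁ = √(GM/r₁) = 1411.85 m/s, v₂ = √(GM/r₂) = 998.332 m/s.
Transfer speeds (vis-viva v² = GM(2/r − 1/a_t)): v₁ᵗ = 1630.27 m/s, v₂ᵗ = 815.135 m/s.
(a) ΔV₁ = |v₁ᵗ − v₁| ≈ 218.4 m/s = 218.4 m/s.
(b) ΔV₂ = |v₂ − v₂ᵗ| ≈ 183.2 m/s = 183.2 m/s.
(c) ΔV_total = ΔV₁ + ΔV₂ ≈ 401.6 m/s = 401.6 m/s.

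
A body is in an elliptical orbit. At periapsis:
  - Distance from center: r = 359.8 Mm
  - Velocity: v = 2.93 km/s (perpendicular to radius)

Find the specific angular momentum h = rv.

Convert to SI: r = 359.8 Mm = 3.598e+08 m; v = 2.93 km/s = 2930 m/s.
With v perpendicular to r, h = r · v.
h = 3.598e+08 · 2930 m²/s ≈ 1.054e+12 m²/s.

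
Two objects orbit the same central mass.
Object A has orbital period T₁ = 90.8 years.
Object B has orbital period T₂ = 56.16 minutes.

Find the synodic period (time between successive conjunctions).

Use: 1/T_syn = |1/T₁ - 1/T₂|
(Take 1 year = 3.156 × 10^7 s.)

Convert to SI: T₁ = 90.8 years = 2.86565e+09 s; T₂ = 56.16 minutes = 3369.6 s.
T_syn = |T₁ · T₂ / (T₁ − T₂)|.
T_syn = |2.86565e+09 · 3369.6 / (2.86565e+09 − 3369.6)| s ≈ 3370 s = 56.16 minutes.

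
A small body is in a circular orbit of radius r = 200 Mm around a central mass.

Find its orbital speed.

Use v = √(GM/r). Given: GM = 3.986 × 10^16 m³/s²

Convert to SI: r = 200 Mm = 2e+08 m.
For a circular orbit, gravity supplies the centripetal force, so v = √(GM / r).
v = √(3.986e+16 / 2e+08) m/s ≈ 1.412e+04 m/s = 14.12 km/s.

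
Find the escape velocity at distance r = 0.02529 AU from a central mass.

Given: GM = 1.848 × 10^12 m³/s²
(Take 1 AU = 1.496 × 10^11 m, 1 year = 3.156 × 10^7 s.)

Convert to SI: r = 0.02529 AU = 3.78338e+09 m.
Escape velocity comes from setting total energy to zero: ½v² − GM/r = 0 ⇒ v_esc = √(2GM / r).
v_esc = √(2 · 1.848e+12 / 3.78338e+09) m/s ≈ 31.26 m/s = 0.006594 AU/year.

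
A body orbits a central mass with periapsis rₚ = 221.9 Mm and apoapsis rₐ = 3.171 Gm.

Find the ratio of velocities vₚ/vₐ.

Convert to SI: rₚ = 221.9 Mm = 2.219e+08 m; rₐ = 3.171 Gm = 3.171e+09 m.
Conservation of angular momentum gives rₚvₚ = rₐvₐ, so vₚ/vₐ = rₐ/rₚ.
vₚ/vₐ = 3.171e+09 / 2.219e+08 ≈ 14.29.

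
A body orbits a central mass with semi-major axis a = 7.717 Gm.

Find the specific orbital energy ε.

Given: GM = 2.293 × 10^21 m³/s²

Convert to SI: a = 7.717 Gm = 7.717e+09 m.
ε = −GM / (2a).
ε = −2.293e+21 / (2 · 7.717e+09) J/kg ≈ -1.486e+11 J/kg = -148.6 GJ/kg.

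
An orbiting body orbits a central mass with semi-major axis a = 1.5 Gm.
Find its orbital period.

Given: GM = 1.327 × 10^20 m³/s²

Convert to SI: a = 1.5 Gm = 1.5e+09 m.
Kepler's third law: T = 2π √(a³ / GM).
Substituting a = 1.5e+09 m and GM = 1.327e+20 m³/s²:
T = 2π √((1.5e+09)³ / 1.327e+20) s
T ≈ 3.169e+04 s = 8.802 hours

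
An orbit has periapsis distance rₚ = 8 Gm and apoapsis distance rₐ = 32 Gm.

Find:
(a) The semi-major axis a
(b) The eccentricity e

Convert to SI: rₚ = 8 Gm = 8e+09 m; rₐ = 32 Gm = 3.2e+10 m.
(a) a = (rₚ + rₐ) / 2 = (8e+09 + 3.2e+10) / 2 ≈ 2e+10 m = 20 Gm.
(b) e = (rₐ − rₚ) / (rₐ + rₚ) = (3.2e+10 − 8e+09) / (3.2e+10 + 8e+09) ≈ 0.6.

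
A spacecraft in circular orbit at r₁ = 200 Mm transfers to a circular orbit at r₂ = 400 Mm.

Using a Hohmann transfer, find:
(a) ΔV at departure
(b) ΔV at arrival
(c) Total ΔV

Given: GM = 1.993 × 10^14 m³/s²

Convert to SI: r₁ = 200 Mm = 2e+08 m; r₂ = 400 Mm = 4e+08 m.
Transfer semi-major axis: a_t = (r₁ + r₂)/2 = (2e+08 + 4e+08)/2 = 3e+08 m.
Circular speeds: v₁ = √(GM/r₁) = 998.248 m/s, v₂ = √(GM/r₂) = 705.868 m/s.
Transfer speeds (vis-viva v² = GM(2/r − 1/a_t)): v₁ᵗ = 1152.68 m/s, v₂ᵗ = 576.339 m/s.
(a) ΔV₁ = |v₁ᵗ − v₁| ≈ 154.4 m/s = 154.4 m/s.
(b) ΔV₂ = |v₂ − v₂ᵗ| ≈ 129.5 m/s = 129.5 m/s.
(c) ΔV_total = ΔV₁ + ΔV₂ ≈ 284 m/s = 284 m/s.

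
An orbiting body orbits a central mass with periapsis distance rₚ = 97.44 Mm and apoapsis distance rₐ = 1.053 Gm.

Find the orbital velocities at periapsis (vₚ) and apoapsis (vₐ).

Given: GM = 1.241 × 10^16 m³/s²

Convert to SI: rₚ = 97.44 Mm = 9.744e+07 m; rₐ = 1.053 Gm = 1.053e+09 m.
Use the vis-viva equation v² = GM(2/r − 1/a) with a = (rₚ + rₐ)/2 = (9.744e+07 + 1.053e+09)/2 = 5.7522e+08 m.
vₚ = √(GM · (2/rₚ − 1/a)) = √(1.241e+16 · (2/9.744e+07 − 1/5.7522e+08)) m/s ≈ 1.527e+04 m/s = 15.27 km/s.
vₐ = √(GM · (2/rₐ − 1/a)) = √(1.241e+16 · (2/1.053e+09 − 1/5.7522e+08)) m/s ≈ 1413 m/s = 1.413 km/s.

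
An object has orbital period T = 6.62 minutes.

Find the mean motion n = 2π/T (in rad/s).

Convert to SI: T = 6.62 minutes = 397.2 s.
n = 2π / T.
n = 2π / 397.2 s ≈ 0.01582 rad/s.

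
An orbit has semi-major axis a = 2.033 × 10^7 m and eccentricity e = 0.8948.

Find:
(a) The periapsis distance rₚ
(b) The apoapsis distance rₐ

(a) rₚ = a(1 − e) = 2.033e+07 · (1 − 0.8948) = 2.033e+07 · 0.1052 ≈ 2.139e+06 m = 2.139 × 10^6 m.
(b) rₐ = a(1 + e) = 2.033e+07 · (1 + 0.8948) = 2.033e+07 · 1.8948 ≈ 3.852e+07 m = 3.852 × 10^7 m.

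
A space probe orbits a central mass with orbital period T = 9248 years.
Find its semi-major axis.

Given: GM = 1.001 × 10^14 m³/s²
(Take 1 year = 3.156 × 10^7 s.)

Convert to SI: T = 9248 years = 2.91867e+11 s.
Invert Kepler's third law: a = (GM · T² / (4π²))^(1/3).
Substituting T = 2.91867e+11 s and GM = 1.001e+14 m³/s²:
a = (1.001e+14 · (2.91867e+11)² / (4π²))^(1/3) m
a ≈ 6e+11 m = 600 Gm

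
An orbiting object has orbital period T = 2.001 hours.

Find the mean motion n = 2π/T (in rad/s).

Convert to SI: T = 2.001 hours = 7203.6 s.
n = 2π / T.
n = 2π / 7203.6 s ≈ 0.0008722 rad/s.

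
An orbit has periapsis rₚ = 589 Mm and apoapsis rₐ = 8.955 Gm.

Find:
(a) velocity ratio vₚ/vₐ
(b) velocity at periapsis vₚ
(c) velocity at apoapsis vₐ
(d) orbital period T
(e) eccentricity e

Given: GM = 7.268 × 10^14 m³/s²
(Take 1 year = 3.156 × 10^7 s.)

Convert to SI: rₚ = 589 Mm = 5.89e+08 m; rₐ = 8.955 Gm = 8.955e+09 m.
(a) Conservation of angular momentum (rₚvₚ = rₐvₐ) gives vₚ/vₐ = rₐ/rₚ = 8.955e+09/5.89e+08 ≈ 15.2
(b) With a = (rₚ + rₐ)/2 = 4.772e+09 m, vₚ = √(GM (2/rₚ − 1/a)) = √(7.268e+14 · (2/5.89e+08 − 1/4.772e+09)) m/s ≈ 1522 m/s
(c) With a = (rₚ + rₐ)/2 = 4.772e+09 m, vₐ = √(GM (2/rₐ − 1/a)) = √(7.268e+14 · (2/8.955e+09 − 1/4.772e+09)) m/s ≈ 100.1 m/s
(d) With a = (rₚ + rₐ)/2 = 4.772e+09 m, T = 2π √(a³/GM) = 2π √((4.772e+09)³/7.268e+14) s ≈ 7.683e+07 s
(e) e = (rₐ − rₚ)/(rₐ + rₚ) = (8.955e+09 − 5.89e+08)/(8.955e+09 + 5.89e+08) ≈ 0.8766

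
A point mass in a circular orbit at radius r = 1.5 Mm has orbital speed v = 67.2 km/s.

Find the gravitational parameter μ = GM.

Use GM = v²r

Convert to SI: r = 1.5 Mm = 1.5e+06 m; v = 67.2 km/s = 67200 m/s.
For a circular orbit v² = GM/r, so GM = v² · r.
GM = (67200)² · 1.5e+06 m³/s² ≈ 6.774e+15 m³/s² = 6.774 × 10^15 m³/s².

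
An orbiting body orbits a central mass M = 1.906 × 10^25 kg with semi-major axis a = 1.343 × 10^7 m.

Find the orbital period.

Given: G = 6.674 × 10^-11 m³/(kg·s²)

GM = G · M = 6.674e-11 · 1.906e+25 = 1.27206e+15 m³/s².
Kepler's third law: T = 2π √(a³ / GM).
Substituting a = 1.343e+07 m and GM = 1.27206e+15 m³/s²:
T = 2π √((1.343e+07)³ / 1.27206e+15) s
T ≈ 8670 s = 2.408 hours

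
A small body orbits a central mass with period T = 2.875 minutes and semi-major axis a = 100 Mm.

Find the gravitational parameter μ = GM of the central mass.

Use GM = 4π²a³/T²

Convert to SI: T = 2.875 minutes = 172.5 s; a = 100 Mm = 1e+08 m.
GM = 4π² · a³ / T².
GM = 4π² · (1e+08)³ / (172.5)² m³/s² ≈ 1.327e+21 m³/s² = 1.327 × 10^21 m³/s².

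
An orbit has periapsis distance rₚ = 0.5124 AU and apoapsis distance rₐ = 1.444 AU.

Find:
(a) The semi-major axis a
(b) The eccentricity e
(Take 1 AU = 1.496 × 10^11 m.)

Convert to SI: rₚ = 0.5124 AU = 7.6655e+10 m; rₐ = 1.444 AU = 2.16022e+11 m.
(a) a = (rₚ + rₐ) / 2 = (7.6655e+10 + 2.16022e+11) / 2 ≈ 1.463e+11 m = 0.9782 AU.
(b) e = (rₐ − rₚ) / (rₐ + rₚ) = (2.16022e+11 − 7.6655e+10) / (2.16022e+11 + 7.6655e+10) ≈ 0.4762.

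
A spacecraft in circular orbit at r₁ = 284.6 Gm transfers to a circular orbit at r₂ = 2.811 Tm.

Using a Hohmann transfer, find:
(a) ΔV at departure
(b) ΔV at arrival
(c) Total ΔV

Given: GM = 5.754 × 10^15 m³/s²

Convert to SI: r₁ = 284.6 Gm = 2.846e+11 m; r₂ = 2.811 Tm = 2.811e+12 m.
Transfer semi-major axis: a_t = (r₁ + r₂)/2 = (2.846e+11 + 2.811e+12)/2 = 1.5478e+12 m.
Circular speeds: v₁ = √(GM/r₁) = 142.189 m/s, v₂ = √(GM/r₂) = 45.2433 m/s.
Transfer speeds (vis-viva v² = GM(2/r − 1/a_t)): v₁ᵗ = 191.62 m/s, v₂ᵗ = 19.4006 m/s.
(a) ΔV₁ = |v₁ᵗ − v₁| ≈ 49.43 m/s = 49.43 m/s.
(b) ΔV₂ = |v₂ − v₂ᵗ| ≈ 25.84 m/s = 25.84 m/s.
(c) ΔV_total = ΔV₁ + ΔV₂ ≈ 75.27 m/s = 75.27 m/s.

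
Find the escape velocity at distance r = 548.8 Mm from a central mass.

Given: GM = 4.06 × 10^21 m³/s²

Convert to SI: r = 548.8 Mm = 5.488e+08 m.
Escape velocity comes from setting total energy to zero: ½v² − GM/r = 0 ⇒ v_esc = √(2GM / r).
v_esc = √(2 · 4.06e+21 / 5.488e+08) m/s ≈ 3.847e+06 m/s = 3847 km/s.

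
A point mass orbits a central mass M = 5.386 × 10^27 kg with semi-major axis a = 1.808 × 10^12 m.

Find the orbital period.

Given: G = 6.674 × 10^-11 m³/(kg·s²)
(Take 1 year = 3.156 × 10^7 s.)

GM = G · M = 6.674e-11 · 5.386e+27 = 3.59462e+17 m³/s².
Kepler's third law: T = 2π √(a³ / GM).
Substituting a = 1.808e+12 m and GM = 3.59462e+17 m³/s²:
T = 2π √((1.808e+12)³ / 3.59462e+17) s
T ≈ 2.548e+10 s = 807.3 years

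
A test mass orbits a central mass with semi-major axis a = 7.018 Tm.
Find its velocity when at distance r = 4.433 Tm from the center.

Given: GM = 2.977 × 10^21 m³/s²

Convert to SI: a = 7.018 Tm = 7.018e+12 m; r = 4.433 Tm = 4.433e+12 m.
Vis-viva: v = √(GM · (2/r − 1/a)).
2/r − 1/a = 2/4.433e+12 − 1/7.018e+12 = 3.08671e-13 m⁻¹.
v = √(2.977e+21 · 3.08671e-13) m/s ≈ 3.031e+04 m/s = 30.31 km/s.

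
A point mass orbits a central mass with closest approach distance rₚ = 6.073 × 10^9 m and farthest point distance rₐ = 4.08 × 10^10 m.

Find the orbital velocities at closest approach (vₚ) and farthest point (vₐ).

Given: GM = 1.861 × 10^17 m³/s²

Use the vis-viva equation v² = GM(2/r − 1/a) with a = (rₚ + rₐ)/2 = (6.073e+09 + 4.08e+10)/2 = 2.34365e+10 m.
vₚ = √(GM · (2/rₚ − 1/a)) = √(1.861e+17 · (2/6.073e+09 − 1/2.34365e+10)) m/s ≈ 7304 m/s = 7.304 km/s.
vₐ = √(GM · (2/rₐ − 1/a)) = √(1.861e+17 · (2/4.08e+10 − 1/2.34365e+10)) m/s ≈ 1087 m/s = 1.087 km/s.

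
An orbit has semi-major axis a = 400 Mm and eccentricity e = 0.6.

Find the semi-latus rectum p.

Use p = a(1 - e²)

Convert to SI: a = 400 Mm = 4e+08 m.
p = a (1 − e²).
p = 4e+08 · (1 − (0.6)²) = 4e+08 · 0.64 ≈ 2.56e+08 m = 256 Mm.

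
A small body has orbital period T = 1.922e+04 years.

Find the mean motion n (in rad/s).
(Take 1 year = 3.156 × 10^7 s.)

Convert to SI: T = 1.922e+04 years = 6.06583e+11 s.
n = 2π / T.
n = 2π / 6.06583e+11 s ≈ 1.036e-11 rad/s.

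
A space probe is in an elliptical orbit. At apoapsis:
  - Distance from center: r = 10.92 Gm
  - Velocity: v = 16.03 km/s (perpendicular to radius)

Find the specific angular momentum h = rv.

Convert to SI: r = 10.92 Gm = 1.092e+10 m; v = 16.03 km/s = 16030 m/s.
With v perpendicular to r, h = r · v.
h = 1.092e+10 · 16030 m²/s ≈ 1.75e+14 m²/s.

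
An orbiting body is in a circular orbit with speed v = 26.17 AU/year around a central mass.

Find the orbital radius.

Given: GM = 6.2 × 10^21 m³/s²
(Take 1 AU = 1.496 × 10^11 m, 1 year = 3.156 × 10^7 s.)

Convert to SI: v = 26.17 AU/year = 124050 m/s.
For a circular orbit, v² = GM / r, so r = GM / v².
r = 6.2e+21 / (124050)² m ≈ 4.029e+11 m = 2.693 AU.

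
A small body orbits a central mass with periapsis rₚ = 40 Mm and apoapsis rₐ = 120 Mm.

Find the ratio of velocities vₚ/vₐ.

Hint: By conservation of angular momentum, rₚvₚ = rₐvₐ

Convert to SI: rₚ = 40 Mm = 4e+07 m; rₐ = 120 Mm = 1.2e+08 m.
Conservation of angular momentum gives rₚvₚ = rₐvₐ, so vₚ/vₐ = rₐ/rₚ.
vₚ/vₐ = 1.2e+08 / 4e+07 ≈ 3.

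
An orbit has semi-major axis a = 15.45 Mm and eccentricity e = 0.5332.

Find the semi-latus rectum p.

Convert to SI: a = 15.45 Mm = 1.545e+07 m.
p = a (1 − e²).
p = 1.545e+07 · (1 − (0.5332)²) = 1.545e+07 · 0.715698 ≈ 1.106e+07 m = 11.06 Mm.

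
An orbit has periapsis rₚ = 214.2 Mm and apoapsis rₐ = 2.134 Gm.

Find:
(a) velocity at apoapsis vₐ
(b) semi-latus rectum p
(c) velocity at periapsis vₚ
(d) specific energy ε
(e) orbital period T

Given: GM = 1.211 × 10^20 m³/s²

Convert to SI: rₚ = 214.2 Mm = 2.142e+08 m; rₐ = 2.134 Gm = 2.134e+09 m.
(a) With a = (rₚ + rₐ)/2 = 1.1741e+09 m, vₐ = √(GM (2/rₐ − 1/a)) = √(1.211e+20 · (2/2.134e+09 − 1/1.1741e+09)) m/s ≈ 1.017e+05 m/s
(b) From a = (rₚ + rₐ)/2 = 1.1741e+09 m and e = (rₐ − rₚ)/(rₐ + rₚ) = 0.817562, p = a(1 − e²) = 1.1741e+09 · (1 − (0.817562)²) ≈ 3.893e+08 m
(c) With a = (rₚ + rₐ)/2 = 1.1741e+09 m, vₚ = √(GM (2/rₚ − 1/a)) = √(1.211e+20 · (2/2.142e+08 − 1/1.1741e+09)) m/s ≈ 1.014e+06 m/s
(d) With a = (rₚ + rₐ)/2 = 1.1741e+09 m, ε = −GM/(2a) = −1.211e+20/(2 · 1.1741e+09) J/kg ≈ -5.157e+10 J/kg
(e) With a = (rₚ + rₐ)/2 = 1.1741e+09 m, T = 2π √(a³/GM) = 2π √((1.1741e+09)³/1.211e+20) s ≈ 2.297e+04 s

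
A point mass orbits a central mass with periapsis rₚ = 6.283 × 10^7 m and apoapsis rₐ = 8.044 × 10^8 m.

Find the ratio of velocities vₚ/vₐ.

Conservation of angular momentum gives rₚvₚ = rₐvₐ, so vₚ/vₐ = rₐ/rₚ.
vₚ/vₐ = 8.044e+08 / 6.283e+07 ≈ 12.8.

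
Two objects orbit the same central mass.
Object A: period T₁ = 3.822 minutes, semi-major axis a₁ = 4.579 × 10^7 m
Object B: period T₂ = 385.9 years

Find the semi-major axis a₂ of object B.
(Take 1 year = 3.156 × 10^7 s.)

Convert to SI: T₁ = 3.822 minutes = 229.32 s; T₂ = 385.9 years = 1.2179e+10 s.
Kepler's third law: (T₁/T₂)² = (a₁/a₂)³ ⇒ a₂ = a₁ · (T₂/T₁)^(2/3).
T₂/T₁ = 1.2179e+10 / 229.32 = 5.31092e+07.
a₂ = 4.579e+07 · (5.31092e+07)^(2/3) m ≈ 6.47e+12 m = 6.47 × 10^12 m.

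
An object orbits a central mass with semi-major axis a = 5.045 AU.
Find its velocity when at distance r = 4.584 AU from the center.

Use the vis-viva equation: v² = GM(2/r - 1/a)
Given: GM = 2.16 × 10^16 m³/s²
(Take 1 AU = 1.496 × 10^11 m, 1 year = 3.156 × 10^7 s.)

Convert to SI: a = 5.045 AU = 7.54732e+11 m; r = 4.584 AU = 6.85766e+11 m.
Vis-viva: v = √(GM · (2/r − 1/a)).
2/r − 1/a = 2/6.85766e+11 − 1/7.54732e+11 = 1.59147e-12 m⁻¹.
v = √(2.16e+16 · 1.59147e-12) m/s ≈ 185.4 m/s = 0.03911 AU/year.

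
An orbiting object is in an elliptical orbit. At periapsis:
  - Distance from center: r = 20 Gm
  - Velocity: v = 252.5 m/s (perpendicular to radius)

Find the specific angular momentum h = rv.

Convert to SI: r = 20 Gm = 2e+10 m.
With v perpendicular to r, h = r · v.
h = 2e+10 · 252.5 m²/s ≈ 5.05e+12 m²/s.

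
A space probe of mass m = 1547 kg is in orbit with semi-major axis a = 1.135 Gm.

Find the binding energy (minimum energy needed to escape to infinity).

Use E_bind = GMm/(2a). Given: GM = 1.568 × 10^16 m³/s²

Convert to SI: a = 1.135 Gm = 1.135e+09 m.
Total orbital energy is E = −GMm/(2a); binding energy is E_bind = −E = GMm/(2a).
E_bind = 1.568e+16 · 1547 / (2 · 1.135e+09) J ≈ 1.069e+10 J = 10.69 GJ.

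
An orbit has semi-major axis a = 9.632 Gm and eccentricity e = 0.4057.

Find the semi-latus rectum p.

Convert to SI: a = 9.632 Gm = 9.632e+09 m.
p = a (1 − e²).
p = 9.632e+09 · (1 − (0.4057)²) = 9.632e+09 · 0.835408 ≈ 8.047e+09 m = 8.047 Gm.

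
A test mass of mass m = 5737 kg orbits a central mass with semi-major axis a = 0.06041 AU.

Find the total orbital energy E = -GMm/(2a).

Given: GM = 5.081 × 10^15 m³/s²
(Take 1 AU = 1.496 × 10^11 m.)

Convert to SI: a = 0.06041 AU = 9.03734e+09 m.
E = −GMm / (2a).
E = −5.081e+15 · 5737 / (2 · 9.03734e+09) J ≈ -1.613e+09 J = -1.613 GJ.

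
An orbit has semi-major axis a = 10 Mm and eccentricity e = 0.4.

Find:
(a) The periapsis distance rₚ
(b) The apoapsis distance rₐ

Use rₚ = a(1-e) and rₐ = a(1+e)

Convert to SI: a = 10 Mm = 1e+07 m.
(a) rₚ = a(1 − e) = 1e+07 · (1 − 0.4) = 1e+07 · 0.6 ≈ 6e+06 m = 6 Mm.
(b) rₐ = a(1 + e) = 1e+07 · (1 + 0.4) = 1e+07 · 1.4 ≈ 1.4e+07 m = 14 Mm.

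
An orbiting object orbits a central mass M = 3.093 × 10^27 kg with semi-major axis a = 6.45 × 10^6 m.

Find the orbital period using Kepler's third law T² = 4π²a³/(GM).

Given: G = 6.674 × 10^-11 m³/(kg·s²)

GM = G · M = 6.674e-11 · 3.093e+27 = 2.06427e+17 m³/s².
Kepler's third law: T = 2π √(a³ / GM).
Substituting a = 6.45e+06 m and GM = 2.06427e+17 m³/s²:
T = 2π √((6.45e+06)³ / 2.06427e+17) s
T ≈ 226.5 s = 3.776 minutes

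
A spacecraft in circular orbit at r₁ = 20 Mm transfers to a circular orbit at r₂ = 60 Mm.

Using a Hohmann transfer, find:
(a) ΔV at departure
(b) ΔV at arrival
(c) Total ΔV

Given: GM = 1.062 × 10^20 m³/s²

Convert to SI: r₁ = 20 Mm = 2e+07 m; r₂ = 60 Mm = 6e+07 m.
Transfer semi-major axis: a_t = (r₁ + r₂)/2 = (2e+07 + 6e+07)/2 = 4e+07 m.
Circular speeds: v₁ = √(GM/r₁) = 2.30434e+06 m/s, v₂ = √(GM/r₂) = 1.33041e+06 m/s.
Transfer speeds (vis-viva v² = GM(2/r − 1/a_t)): v₁ᵗ = 2.82223e+06 m/s, v₂ᵗ = 940744 m/s.
(a) ΔV₁ = |v₁ᵗ − v₁| ≈ 5.179e+05 m/s = 517.9 km/s.
(b) ΔV₂ = |v₂ − v₂ᵗ| ≈ 3.897e+05 m/s = 389.7 km/s.
(c) ΔV_total = ΔV₁ + ΔV₂ ≈ 9.076e+05 m/s = 907.6 km/s.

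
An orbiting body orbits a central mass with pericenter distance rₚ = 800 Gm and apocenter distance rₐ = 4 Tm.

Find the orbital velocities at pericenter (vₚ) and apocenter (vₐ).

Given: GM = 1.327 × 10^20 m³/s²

Convert to SI: rₚ = 800 Gm = 8e+11 m; rₐ = 4 Tm = 4e+12 m.
Use the vis-viva equation v² = GM(2/r − 1/a) with a = (rₚ + rₐ)/2 = (8e+11 + 4e+12)/2 = 2.4e+12 m.
vₚ = √(GM · (2/rₚ − 1/a)) = √(1.327e+20 · (2/8e+11 − 1/2.4e+12)) m/s ≈ 1.663e+04 m/s = 16.63 km/s.
vₐ = √(GM · (2/rₐ − 1/a)) = √(1.327e+20 · (2/4e+12 − 1/2.4e+12)) m/s ≈ 3325 m/s = 3.325 km/s.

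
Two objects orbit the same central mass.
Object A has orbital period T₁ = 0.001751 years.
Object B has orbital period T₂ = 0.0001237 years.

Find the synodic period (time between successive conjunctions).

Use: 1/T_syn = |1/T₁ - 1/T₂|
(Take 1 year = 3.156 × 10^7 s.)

Convert to SI: T₁ = 0.001751 years = 55261.6 s; T₂ = 0.0001237 years = 3903.97 s.
T_syn = |T₁ · T₂ / (T₁ − T₂)|.
T_syn = |55261.6 · 3903.97 / (55261.6 − 3903.97)| s ≈ 4201 s = 0.0001331 years.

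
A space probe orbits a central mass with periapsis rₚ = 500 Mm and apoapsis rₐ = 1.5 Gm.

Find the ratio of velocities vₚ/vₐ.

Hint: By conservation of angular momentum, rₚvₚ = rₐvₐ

Convert to SI: rₚ = 500 Mm = 5e+08 m; rₐ = 1.5 Gm = 1.5e+09 m.
Conservation of angular momentum gives rₚvₚ = rₐvₐ, so vₚ/vₐ = rₐ/rₚ.
vₚ/vₐ = 1.5e+09 / 5e+08 ≈ 3.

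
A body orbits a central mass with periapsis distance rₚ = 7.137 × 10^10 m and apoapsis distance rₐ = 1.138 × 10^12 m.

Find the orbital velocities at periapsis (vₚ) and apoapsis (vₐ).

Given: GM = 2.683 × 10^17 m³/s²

Use the vis-viva equation v² = GM(2/r − 1/a) with a = (rₚ + rₐ)/2 = (7.137e+10 + 1.138e+12)/2 = 6.04685e+11 m.
vₚ = √(GM · (2/rₚ − 1/a)) = √(2.683e+17 · (2/7.137e+10 − 1/6.04685e+11)) m/s ≈ 2660 m/s = 2.66 km/s.
vₐ = √(GM · (2/rₐ − 1/a)) = √(2.683e+17 · (2/1.138e+12 − 1/6.04685e+11)) m/s ≈ 166.8 m/s = 166.8 m/s.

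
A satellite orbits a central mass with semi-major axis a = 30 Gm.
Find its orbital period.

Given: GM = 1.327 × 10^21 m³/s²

Convert to SI: a = 30 Gm = 3e+10 m.
Kepler's third law: T = 2π √(a³ / GM).
Substituting a = 3e+10 m and GM = 1.327e+21 m³/s²:
T = 2π √((3e+10)³ / 1.327e+21) s
T ≈ 8.962e+05 s = 10.37 days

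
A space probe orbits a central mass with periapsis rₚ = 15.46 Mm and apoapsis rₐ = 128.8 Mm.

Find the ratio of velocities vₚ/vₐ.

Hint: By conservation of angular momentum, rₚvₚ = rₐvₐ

Convert to SI: rₚ = 15.46 Mm = 1.546e+07 m; rₐ = 128.8 Mm = 1.288e+08 m.
Conservation of angular momentum gives rₚvₚ = rₐvₐ, so vₚ/vₐ = rₐ/rₚ.
vₚ/vₐ = 1.288e+08 / 1.546e+07 ≈ 8.331.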